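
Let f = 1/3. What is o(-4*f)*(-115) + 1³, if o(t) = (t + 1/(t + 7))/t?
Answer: -6717/68 ≈ -98.779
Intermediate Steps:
f = ⅓ (f = 1*(⅓) = ⅓ ≈ 0.33333)
o(t) = (t + 1/(7 + t))/t
o(-4*f)*(-115) + 1³ = ((1 + (-4*⅓)² + 7*(-4*⅓))/(((-4*⅓))*(7 - 4*⅓)))*(-115) + 1³ = ((1 + (-4/3)² + 7*(-4/3))/((-4/3)*(7 - 4/3)))*(-115) + 1 = -3*(1 + 16/9 - 28/3)/(4*17/3)*(-115) + 1 = -¾*3/17*(-59/9)*(-115) + 1 = (59/68)*(-115) + 1 = -6785/68 + 1 = -6717/68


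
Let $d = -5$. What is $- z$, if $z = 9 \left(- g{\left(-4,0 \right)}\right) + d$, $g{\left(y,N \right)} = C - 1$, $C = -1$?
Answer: $-13$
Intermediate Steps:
$g{\left(y,N \right)} = -2$ ($g{\left(y,N \right)} = -1 - 1 = -2$)
$z = 13$ ($z = 9 \left(\left(-1\right) \left(-2\right)\right) - 5 = 9 \cdot 2 - 5 = 18 - 5 = 13$)
$- z = \left(-1\right) 13 = -13$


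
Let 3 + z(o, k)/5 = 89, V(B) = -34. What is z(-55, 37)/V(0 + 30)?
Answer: -215/17 ≈ -12.647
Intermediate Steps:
z(o, k) = 430 (z(o, k) = -15 + 5*89 = -15 + 445 = 430)
z(-55, 37)/V(0 + 30) = 430/(-34) = 430*(-1/34) = -215/17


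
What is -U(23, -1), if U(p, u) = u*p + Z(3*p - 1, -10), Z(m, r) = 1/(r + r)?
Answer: 461/20 ≈ 23.050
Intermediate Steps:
Z(m, r) = 1/(2*r)
U(p, u) = -1/20 + p*u (U(p, u) = u*p + (½)/(-10) = p*u + (½)*(-⅒) = p*u - 1/20 = -1/20 + p*u)
-U(23, -1) = -(-1/20 + 23*(-1)) = -(-1/20 - 23) = -1*(-461/20) = 461/20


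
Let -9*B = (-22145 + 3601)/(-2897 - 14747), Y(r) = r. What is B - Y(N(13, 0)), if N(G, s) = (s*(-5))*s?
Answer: -4636/39699 ≈ -0.11678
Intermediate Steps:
N(G, s) = -5*s² (N(G, s) = (-5*s)*s = -5*s²)
B = -4636/39699 (B = -(-22145 + 3601)/(9*(-2897 - 14747)) = -(-18544)/(9*(-17644)) = -(-18544)*(-1)/(9*17644) = -⅑*4636/4411 = -4636/39699 ≈ -0.11678)
B - Y(N(13, 0)) = -4636/39699 - (-5)*0² = -4636/39699 - (-5)*0 = -4636/39699 - 1*0 = -4636/39699 + 0 = -4636/39699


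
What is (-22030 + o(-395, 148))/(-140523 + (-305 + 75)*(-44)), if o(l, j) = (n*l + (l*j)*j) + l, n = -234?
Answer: 8582075/130403 ≈ 65.812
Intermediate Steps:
o(l, j) = -233*l + l*j² (o(l, j) = (-234*l + (l*j)*j) + l = (-234*l + (j*l)*j) + l = (-234*l + l*j²) + l = -233*l + l*j²)
(-22030 + o(-395, 148))/(-140523 + (-305 + 75)*(-44)) = (-22030 - 395*(-233 + 148²))/(-140523 + (-305 + 75)*(-44)) = (-22030 - 395*(-233 + 21904))/(-140523 - 230*(-44)) = (-22030 - 395*21671)/(-140523 + 10120) = (-22030 - 8560045)/(-130403) = -8582075*(-1/130403) = 8582075/130403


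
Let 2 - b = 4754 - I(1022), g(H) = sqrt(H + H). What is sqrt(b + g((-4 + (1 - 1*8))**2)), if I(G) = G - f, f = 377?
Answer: sqrt(-4107 + 11*sqrt(2)) ≈ 63.964*I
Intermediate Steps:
g(H) = sqrt(2)*sqrt(H) (g(H) = sqrt(2*H) = sqrt(2)*sqrt(H))
I(G) = -377 + G (I(G) = G - 1*377 = G - 377 = -377 + G)
b = -4107 (b = 2 - (4754 - (-377 + 1022)) = 2 - (4754 - 1*645) = 2 - (4754 - 645) = 2 - 1*4109 = 2 - 4109 = -4107)
sqrt(b + g((-4 + (1 - 1*8))**2)) = sqrt(-4107 + sqrt(2)*sqrt((-4 + (1 - 1*8))**2)) = sqrt(-4107 + sqrt(2)*sqrt((-4 + (1 - 8))**2)) = sqrt(-4107 + sqrt(2)*sqrt((-4 - 7)**2)) = sqrt(-4107 + sqrt(2)*sqrt((-11)**2)) = sqrt(-4107 + sqrt(2)*sqrt(121)) = sqrt(-4107 + sqrt(2)*11) = sqrt(-4107 + 11*sqrt(2))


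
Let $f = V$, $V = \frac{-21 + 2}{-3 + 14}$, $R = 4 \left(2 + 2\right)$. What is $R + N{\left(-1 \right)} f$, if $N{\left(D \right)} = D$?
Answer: $\frac{195}{11} \approx 17.727$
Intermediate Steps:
$R = 16$ ($R = 4 \cdot 4 = 16$)
$V = - \frac{19}{11} \approx -1.7273$
$f = - \frac{19}{11} \approx -1.7273$
$R + N{\left(-1 \right)} f = 16 - - \frac{19}{11} = 16 + \frac{19}{11} = \frac{195}{11}$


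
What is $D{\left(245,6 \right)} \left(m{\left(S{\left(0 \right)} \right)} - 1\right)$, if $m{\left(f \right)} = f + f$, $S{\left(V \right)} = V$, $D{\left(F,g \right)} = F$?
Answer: $-245$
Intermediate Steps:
$m{\left(f \right)} = 2 f$
$D{\left(245,6 \right)} \left(m{\left(S{\left(0 \right)} \right)} - 1\right) = 245 \left(2 \cdot 0 - 1\right) = 245 \left(0 - 1\right) = 245 \left(-1\right) = -245$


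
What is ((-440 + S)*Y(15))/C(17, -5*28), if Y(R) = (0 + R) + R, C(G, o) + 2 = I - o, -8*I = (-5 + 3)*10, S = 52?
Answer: -23280/281 ≈ -82.847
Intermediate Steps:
I = 5/2 (I = -(-5 + 3)*10/8 = -(-1)*10/4 = -1/8*(-20) = 5/2 ≈ 2.5000)
C(G, o) = 1/2 - o (C(G, o) = -2 + (5/2 - o) = 1/2 - o)
Y(R) = 2*R (Y(R) = R + R = 2*R)
((-440 + S)*Y(15))/C(17, -5*28) = ((-440 + 52)*(2*15))/(1/2 - (-5)*28) = (-388*30)/(1/2 - 1*(-140)) = -11640/(1/2 + 140) = -11640/281/2 = -11640*2/281 = -23280/281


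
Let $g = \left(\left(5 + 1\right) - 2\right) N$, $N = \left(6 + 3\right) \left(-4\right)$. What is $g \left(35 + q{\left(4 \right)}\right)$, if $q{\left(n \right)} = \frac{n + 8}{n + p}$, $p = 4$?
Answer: $-5256$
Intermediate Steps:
$N = -36$ ($N = 9 \left(-4\right) = -36$)
$g = -144$ ($g = \left(\left(5 + 1\right) - 2\right) \left(-36\right) = \left(6 - 2\right) \left(-36\right) = 4 \left(-36\right) = -144$)
$q{\left(n \right)} = \frac{8 + n}{4 + n}$ ($q{\left(n \right)} = \frac{n + 8}{n + 4} = \frac{8 + n}{4 + n}$)
$g \left(35 + q{\left(4 \right)}\right) = - 144 \left(35 + \frac{8 + 4}{4 + 4}\right) = - 144 \left(35 + \frac{1}{8} \cdot 12\right) = - 144 \left(35 + \frac{3}{2}\right) = \left(-144\right) \frac{73}{2} = -5256$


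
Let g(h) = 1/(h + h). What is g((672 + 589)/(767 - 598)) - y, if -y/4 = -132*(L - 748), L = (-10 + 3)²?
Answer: 71599981/194 ≈ 3.6907e+5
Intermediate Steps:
L = 49 (L = (-7)² = 49)
g(h) = 1/(2*h)
y = -369072 (y = -(-528)*(49 - 748) = -(-528)*(-699) = -4*92268 = -369072)
g((672 + 589)/(767 - 598)) - y = 1/(2*(((672 + 589)/(767 - 598)))) - 1*(-369072) = 1/(2*((1261/169))) + 369072 = 1/(2*((1261*(1/169)))) + 369072 = 1/(2*(97/13)) + 369072 = (½)*(13/97) + 369072 = 13/194 + 369072 = 71599981/194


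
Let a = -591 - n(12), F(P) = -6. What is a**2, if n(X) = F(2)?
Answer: 342225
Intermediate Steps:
n(X) = -6
a = -585 (a = -591 - 1*(-6) = -591 + 6 = -585)
a**2 = (-585)**2 = 342225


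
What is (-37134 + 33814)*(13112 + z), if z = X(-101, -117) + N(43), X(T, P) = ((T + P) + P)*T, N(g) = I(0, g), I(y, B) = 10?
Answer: -155897240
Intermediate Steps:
N(g) = 10
X(T, P) = T*(T + 2*P) (X(T, P) = ((P + T) + P)*T = (T + 2*P)*T = T*(T + 2*P))
z = 33845 (z = -101*(-101 + 2*(-117)) + 10 = -101*(-101 - 234) + 10 = -101*(-335) + 10 = 33835 + 10 = 33845)
(-37134 + 33814)*(13112 + z) = (-37134 + 33814)*(13112 + 33845) = -3320*46957 = -155897240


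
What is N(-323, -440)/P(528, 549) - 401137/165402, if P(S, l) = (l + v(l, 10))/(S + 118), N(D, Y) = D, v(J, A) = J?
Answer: -1941827719/10089522 ≈ -192.46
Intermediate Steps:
P(S, l) = 2*l/(118 + S) (P(S, l) = (l + l)/(S + 118) = (2*l)/(118 + S) = 2*l/(118 + S))
N(-323, -440)/P(528, 549) - 401137/165402 = -323/(2*549/(118 + 528)) - 401137/165402 = -323/(2*549/646) - 401137*1/165402 = -323/(2*549*(1/646)) - 401137/165402 = -323/549/323 - 401137/165402 = -323*323/549 - 401137/165402 = -104329/549 - 401137/165402 = -1941827719/10089522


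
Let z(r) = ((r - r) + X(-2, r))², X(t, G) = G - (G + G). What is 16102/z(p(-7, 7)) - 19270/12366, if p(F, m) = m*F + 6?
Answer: 81743551/11432367 ≈ 7.1502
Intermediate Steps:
X(t, G) = -G (X(t, G) = G - 2*G = -G)
p(F, m) = 6 + F*m (p(F, m) = F*m + 6 = 6 + F*m)
z(r) = r² (z(r) = ((r - r) - r)² = (0 - r)² = (-r)² = r²)
16102/z(p(-7, 7)) - 19270/12366 = 16102/((6 - 7*7)²) - 19270/12366 = 16102/((6 - 49)²) - 19270*1/12366 = 16102/((-43)²) - 9635/6183 = 16102/1849 - 9635/6183 = 81743551/11432367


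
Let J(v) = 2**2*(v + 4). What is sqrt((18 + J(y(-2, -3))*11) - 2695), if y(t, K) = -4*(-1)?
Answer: 5*I*sqrt(93) ≈ 48.218*I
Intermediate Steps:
y(t, K) = 4
J(v) = 16 + 4*v (J(v) = 4*(4 + v) = 16 + 4*v)
sqrt((18 + J(y(-2, -3))*11) - 2695) = sqrt((18 + (16 + 4*4)*11) - 2695) = sqrt((18 + (16 + 16)*11) - 2695) = sqrt((18 + 32*11) - 2695) = sqrt((18 + 352) - 2695) = sqrt(370 - 2695) = sqrt(-2325) = 5*I*sqrt(93)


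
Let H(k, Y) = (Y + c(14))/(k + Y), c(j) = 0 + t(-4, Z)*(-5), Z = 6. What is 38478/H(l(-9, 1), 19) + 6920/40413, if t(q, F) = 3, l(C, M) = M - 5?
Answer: 11662599445/80826 ≈ 1.4429e+5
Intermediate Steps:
l(C, M) = -5 + M
c(j) = -15 (c(j) = 0 + 3*(-5) = 0 - 15 = -15)
H(k, Y) = (-15 + Y)/(Y + k) (H(k, Y) = (Y - 15)/(k + Y) = (-15 + Y)/(Y + k))
38478/H(l(-9, 1), 19) + 6920/40413 = 38478/(((-15 + 19)/(19 + (-5 + 1)))) + 6920/40413 = 38478/((4/(19 - 4))) + 6920*(1/40413) = 38478/((4/15)) + 6920/40413 = 38478/(((1/15)*4)) + 6920/40413 = 38478/(4/15) + 6920/40413 = 38478*(15/4) + 6920/40413 = 288585/2 + 6920/40413 = 11662599445/80826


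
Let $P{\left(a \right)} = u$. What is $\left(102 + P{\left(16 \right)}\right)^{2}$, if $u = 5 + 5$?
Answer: $12544$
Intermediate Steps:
$u = 10$
$P{\left(a \right)} = 10$
$\left(102 + P{\left(16 \right)}\right)^{2} = \left(102 + 10\right)^{2} = 112^{2} = 12544$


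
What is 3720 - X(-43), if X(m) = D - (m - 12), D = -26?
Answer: 3691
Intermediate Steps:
X(m) = -14 - m (X(m) = -26 - (m - 12) = -26 - (-12 + m) = -26 + (12 - m) = -14 - m)
3720 - X(-43) = 3720 - (-14 - 1*(-43)) = 3720 - (-14 + 43) = 3720 - 1*29 = 3720 - 29 = 3691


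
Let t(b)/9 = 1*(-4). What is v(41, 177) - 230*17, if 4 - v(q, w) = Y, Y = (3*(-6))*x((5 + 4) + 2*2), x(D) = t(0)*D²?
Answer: -113418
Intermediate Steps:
t(b) = -36 (t(b) = 9*(1*(-4)) = 9*(-4) = -36)
x(D) = -36*D²
Y = 109512 (Y = (3*(-6))*(-36*((5 + 4) + 2*2)²) = -(-648)*(9 + 4)² = -(-648)*13² = -(-648)*169 = -18*(-6084) = 109512)
v(q, w) = -109508 (v(q, w) = 4 - 1*109512 = 4 - 109512 = -109508)
v(41, 177) - 230*17 = -109508 - 230*17 = -109508 - 1*3910 = -109508 - 3910 = -113418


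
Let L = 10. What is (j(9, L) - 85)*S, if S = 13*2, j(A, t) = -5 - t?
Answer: -2600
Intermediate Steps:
S = 26
(j(9, L) - 85)*S = ((-5 - 1*10) - 85)*26 = ((-5 - 10) - 85)*26 = (-15 - 85)*26 = -100*26 = -2600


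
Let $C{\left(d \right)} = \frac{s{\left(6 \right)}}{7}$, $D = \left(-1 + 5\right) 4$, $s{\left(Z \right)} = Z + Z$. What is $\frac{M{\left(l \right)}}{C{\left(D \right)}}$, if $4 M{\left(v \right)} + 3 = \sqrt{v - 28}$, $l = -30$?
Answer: $- \frac{7}{16} + \frac{7 i \sqrt{58}}{48} \approx -0.4375 + 1.1106 i$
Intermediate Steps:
$s{\left(Z \right)} = 2 Z$
$D = 16$ ($D = 4 \cdot 4 = 16$)
$C{\left(d \right)} = \frac{12}{7}$ ($C{\left(d \right)} = \frac{2 \cdot 6}{7} = 12 \cdot \frac{1}{7} = \frac{12}{7}$)
$M{\left(v \right)} = - \frac{3}{4} + \frac{\sqrt{-28 + v}}{4}$ ($M{\left(v \right)} = - \frac{3}{4} + \frac{\sqrt{v - 28}}{4} = - \frac{3}{4} + \frac{\sqrt{-28 + v}}{4}$)
$\frac{M{\left(l \right)}}{C{\left(D \right)}} = \frac{- \frac{3}{4} + \frac{\sqrt{-28 - 30}}{4}}{\frac{12}{7}} = \left(- \frac{3}{4} + \frac{\sqrt{-58}}{4}\right) \frac{7}{12} = \left(- \frac{3}{4} + \frac{i \sqrt{58}}{4}\right) \frac{7}{12} = - \frac{7}{16} + \frac{7 i \sqrt{58}}{48}$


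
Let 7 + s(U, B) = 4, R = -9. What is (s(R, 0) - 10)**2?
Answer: 169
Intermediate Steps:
s(U, B) = -3 (s(U, B) = -7 + 4 = -3)
(s(R, 0) - 10)**2 = (-3 - 10)**2 = (-13)**2 = 169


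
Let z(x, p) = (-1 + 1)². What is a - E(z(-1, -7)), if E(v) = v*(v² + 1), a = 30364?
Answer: 30364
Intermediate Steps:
z(x, p) = 0 (z(x, p) = 0² = 0)
E(v) = v*(1 + v²)
a - E(z(-1, -7)) = 30364 - (0 + 0³) = 30364 - (0 + 0) = 30364 - 1*0 = 30364 + 0 = 30364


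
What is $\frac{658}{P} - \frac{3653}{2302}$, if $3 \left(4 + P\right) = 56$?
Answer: $\frac{547927}{12661} \approx 43.277$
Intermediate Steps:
$P = \frac{44}{3}$ ($P = -4 + \frac{1}{3} \cdot 56 = -4 + \frac{56}{3} = \frac{44}{3} \approx 14.667$)
$\frac{658}{P} - \frac{3653}{2302} = \frac{658}{\frac{44}{3}} - \frac{3653}{2302} = 658 \cdot \frac{3}{44} - \frac{3653}{2302} = \frac{987}{22} - \frac{3653}{2302} = \frac{547927}{12661}$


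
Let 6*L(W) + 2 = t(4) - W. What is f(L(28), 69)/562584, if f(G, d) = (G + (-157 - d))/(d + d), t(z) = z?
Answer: -691/232909776 ≈ -2.9668e-6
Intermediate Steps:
L(W) = 1/3 - W/6 (L(W) = -1/3 + (4 - W)/6 = -1/3 + (2/3 - W/6) = 1/3 - W/6)
f(G, d) = (-157 + G - d)/(2*d) (f(G, d) = (-157 + G - d)/((2*d)) = (-157 + G - d)*(1/(2*d)) = (-157 + G - d)/(2*d))
f(L(28), 69)/562584 = ((1/2)*(-157 + (1/3 - 1/6*28) - 1*69)/69)/562584 = ((1/2)*(1/69)*(-157 + (1/3 - 14/3) - 69))*(1/562584) = ((1/2)*(1/69)*(-157 - 13/3 - 69))*(1/562584) = ((1/2)*(1/69)*(-691/3))*(1/562584) = -691/414*1/562584 = -691/232909776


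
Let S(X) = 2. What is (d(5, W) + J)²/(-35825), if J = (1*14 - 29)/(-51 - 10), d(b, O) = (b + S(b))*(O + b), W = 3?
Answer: -11771761/133304825 ≈ -0.088307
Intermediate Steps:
d(b, O) = (2 + b)*(O + b) (d(b, O) = (b + 2)*(O + b) = (2 + b)*(O + b))
J = 15/61 (J = (14 - 29)/(-61) = -15*(-1/61) = 15/61 ≈ 0.24590)
(d(5, W) + J)²/(-35825) = ((5² + 2*3 + 2*5 + 3*5) + 15/61)²/(-35825) = ((25 + 6 + 10 + 15) + 15/61)²*(-1/35825) = (56 + 15/61)²*(-1/35825) = (3431/61)²*(-1/35825) = (11771761/3721)*(-1/35825) = -11771761/133304825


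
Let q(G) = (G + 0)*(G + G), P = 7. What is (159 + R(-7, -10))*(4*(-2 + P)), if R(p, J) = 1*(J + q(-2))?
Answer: 3140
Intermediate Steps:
q(G) = 2*G² (q(G) = G*(2*G) = 2*G²)
R(p, J) = 8 + J (R(p, J) = 1*(J + 2*(-2)²) = 1*(J + 2*4) = 1*(J + 8) = 1*(8 + J) = 8 + J)
(159 + R(-7, -10))*(4*(-2 + P)) = (159 + (8 - 10))*(4*(-2 + 7)) = (159 - 2)*(4*5) = 157*20 = 3140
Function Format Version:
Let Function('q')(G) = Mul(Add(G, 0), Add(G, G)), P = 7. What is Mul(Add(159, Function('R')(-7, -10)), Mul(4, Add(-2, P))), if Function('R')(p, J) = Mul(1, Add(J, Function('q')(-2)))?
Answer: 3140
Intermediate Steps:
Function('q')(G) = Mul(2, Pow(G, 2)) (Function('q')(G) = Mul(G, Mul(2, G)) = Mul(2, Pow(G, 2)))
Function('R')(p, J) = Add(8, J) (Function('R')(p, J) = Mul(1, Add(J, Mul(2, Pow(-2, 2)))) = Mul(1, Add(J, Mul(2, 4))) = Mul(1, Add(J, 8)) = Mul(1, Add(8, J)) = Add(8, J))
Mul(Add(159, Function('R')(-7, -10)), Mul(4, Add(-2, P))) = Mul(Add(159, Add(8, -10)), Mul(4, Add(-2, 7))) = Mul(Add(159, -2), Mul(4, 5)) = Mul(157, 20) = 3140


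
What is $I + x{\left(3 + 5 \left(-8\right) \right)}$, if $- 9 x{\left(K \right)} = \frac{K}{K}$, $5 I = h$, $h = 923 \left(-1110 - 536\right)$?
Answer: $- \frac{13673327}{45} \approx -3.0385 \cdot 10^{5}$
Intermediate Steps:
$h = -1519258$ ($h = 923 \left(-1646\right) = -1519258$)
$I = - \frac{1519258}{5}$ ($I = \frac{1}{5} \left(-1519258\right) = - \frac{1519258}{5} \approx -3.0385 \cdot 10^{5}$)
$x{\left(K \right)} = - \frac{1}{9}$ ($x{\left(K \right)} = - \frac{K \frac{1}{K}}{9} = \left(- \frac{1}{9}\right) 1 = - \frac{1}{9}$)
$I + x{\left(3 + 5 \left(-8\right) \right)} = - \frac{1519258}{5} - \frac{1}{9} = - \frac{13673327}{45}$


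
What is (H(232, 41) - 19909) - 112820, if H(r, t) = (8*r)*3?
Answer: -127161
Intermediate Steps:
H(r, t) = 24*r
(H(232, 41) - 19909) - 112820 = (24*232 - 19909) - 112820 = (5568 - 19909) - 112820 = -14341 - 112820 = -127161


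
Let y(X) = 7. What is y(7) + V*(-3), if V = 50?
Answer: -143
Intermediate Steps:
y(7) + V*(-3) = 7 + 50*(-3) = 7 - 150 = -143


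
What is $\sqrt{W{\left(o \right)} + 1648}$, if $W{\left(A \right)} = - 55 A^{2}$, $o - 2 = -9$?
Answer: $i \sqrt{1047} \approx 32.357 i$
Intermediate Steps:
$o = -7$ ($o = 2 - 9 = -7$)
$\sqrt{W{\left(o \right)} + 1648} = \sqrt{- 55 \left(-7\right)^{2} + 1648} = \sqrt{\left(-55\right) 49 + 1648} = \sqrt{-2695 + 1648} = \sqrt{-1047} = i \sqrt{1047}$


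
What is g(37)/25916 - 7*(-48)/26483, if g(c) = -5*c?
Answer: 3808421/686333428 ≈ 0.0055489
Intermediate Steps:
g(37)/25916 - 7*(-48)/26483 = -5*37/25916 - 7*(-48)/26483 = -185*1/25916 + 336*(1/26483) = -185/25916 + 336/26483 = 3808421/686333428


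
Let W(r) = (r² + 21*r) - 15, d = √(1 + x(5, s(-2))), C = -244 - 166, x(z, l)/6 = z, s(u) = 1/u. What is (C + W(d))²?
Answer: 168907 - 16548*√31 ≈ 76772.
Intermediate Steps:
x(z, l) = 6*z
C = -410
d = √31 (d = √(1 + 6*5) = √(1 + 30) = √31 ≈ 5.5678)
W(r) = -15 + r² + 21*r
(C + W(d))² = (-410 + (-15 + (√31)² + 21*√31))² = (-410 + (-15 + 31 + 21*√31))² = (-410 + (16 + 21*√31))² = (-394 + 21*√31)²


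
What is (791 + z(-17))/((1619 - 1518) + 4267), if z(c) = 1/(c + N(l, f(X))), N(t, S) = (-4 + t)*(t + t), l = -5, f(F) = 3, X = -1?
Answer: 1203/6643 ≈ 0.18109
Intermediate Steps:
N(t, S) = 2*t*(-4 + t) (N(t, S) = (-4 + t)*(2*t) = 2*t*(-4 + t))
z(c) = 1/(90 + c) (z(c) = 1/(c + 2*(-5)*(-4 - 5)) = 1/(c + 2*(-5)*(-9)) = 1/(c + 90) = 1/(90 + c))
(791 + z(-17))/((1619 - 1518) + 4267) = (791 + 1/(90 - 17))/((1619 - 1518) + 4267) = (791 + 1/73)/(101 + 4267) = (791 + 1/73)/4368 = (57744/73)*(1/4368) = 1203/6643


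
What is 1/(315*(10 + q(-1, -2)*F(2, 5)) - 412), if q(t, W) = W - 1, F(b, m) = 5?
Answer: -1/1987 ≈ -0.00050327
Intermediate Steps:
q(t, W) = -1 + W
1/(315*(10 + q(-1, -2)*F(2, 5)) - 412) = 1/(315*(10 + (-1 - 2)*5) - 412) = 1/(315*(10 - 3*5) - 412) = 1/(315*(10 - 15) - 412) = 1/(315*(-5) - 412) = 1/(-1575 - 412) = 1/(-1987) = -1/1987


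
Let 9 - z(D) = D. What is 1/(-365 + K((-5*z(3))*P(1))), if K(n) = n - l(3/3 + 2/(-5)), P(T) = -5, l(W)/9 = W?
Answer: -5/1102 ≈ -0.0045372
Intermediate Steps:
l(W) = 9*W
z(D) = 9 - D
K(n) = -27/5 + n (K(n) = n - 9*(3/3 + 2/(-5)) = n - 9*(3*(1/3) + 2*(-1/5)) = n - 9*(1 - 2/5) = n - 9*3/5 = n - 1*27/5 = n - 27/5 = -27/5 + n)
1/(-365 + K((-5*z(3))*P(1))) = 1/(-365 + (-27/5 - 5*(9 - 1*3)*(-5))) = 1/(-365 + (-27/5 - 5*(9 - 3)*(-5))) = 1/(-365 + (-27/5 - 5*6*(-5))) = 1/(-365 + (-27/5 - 30*(-5))) = 1/(-365 + (-27/5 + 150)) = 1/(-365 + 723/5) = 1/(-1102/5) = -5/1102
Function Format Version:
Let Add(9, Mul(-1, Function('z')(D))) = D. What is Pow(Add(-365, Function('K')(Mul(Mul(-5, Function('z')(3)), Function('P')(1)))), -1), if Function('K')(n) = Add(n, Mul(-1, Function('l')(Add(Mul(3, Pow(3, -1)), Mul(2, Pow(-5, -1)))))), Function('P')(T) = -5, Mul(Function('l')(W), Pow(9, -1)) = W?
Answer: Rational(-5, 1102) ≈ -0.0045372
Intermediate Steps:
Function('l')(W) = Mul(9, W)
Function('z')(D) = Add(9, Mul(-1, D))
Function('K')(n) = Add(Rational(-27, 5), n) (Function('K')(n) = Add(n, Mul(-1, Mul(9, Add(Mul(3, Pow(3, -1)), Mul(2, Pow(-5, -1)))))) = Add(n, Mul(-1, Mul(9, Add(Mul(3, Rational(1, 3)), Mul(2, Rational(-1, 5)))))) = Add(n, Mul(-1, Mul(9, Add(1, Rational(-2, 5))))) = Add(n, Mul(-1, Mul(9, Rational(3, 5)))) = Add(n, Mul(-1, Rational(27, 5))) = Add(n, Rational(-27, 5)) = Add(Rational(-27, 5), n))
Pow(Add(-365, Function('K')(Mul(Mul(-5, Function('z')(3)), Function('P')(1)))), -1) = Pow(Add(-365, Add(Rational(-27, 5), Mul(Mul(-5, Add(9, Mul(-1, 3))), -5))), -1) = Pow(Add(-365, Add(Rational(-27, 5), Mul(Mul(-5, Add(9, -3)), -5))), -1) = Pow(Add(-365, Add(Rational(-27, 5), Mul(Mul(-5, 6), -5))), -1) = Pow(Add(-365, Add(Rational(-27, 5), Mul(-30, -5))), -1) = Pow(Add(-365, Add(Rational(-27, 5), 150)), -1) = Pow(Add(-365, Rational(723, 5)), -1) = Pow(Rational(-1102, 5), -1) = Rational(-5, 1102)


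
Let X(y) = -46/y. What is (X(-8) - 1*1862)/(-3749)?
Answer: 7425/14996 ≈ 0.49513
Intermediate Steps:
(X(-8) - 1*1862)/(-3749) = (-46/(-8) - 1*1862)/(-3749) = (-46*(-1/8) - 1862)*(-1/3749) = (23/4 - 1862)*(-1/3749) = -7425/4*(-1/3749) = 7425/14996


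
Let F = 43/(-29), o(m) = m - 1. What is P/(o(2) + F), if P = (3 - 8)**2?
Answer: -725/14 ≈ -51.786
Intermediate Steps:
o(m) = -1 + m
F = -43/29 (F = 43*(-1/29) = -43/29 ≈ -1.4828)
P = 25 (P = (-5)**2 = 25)
P/(o(2) + F) = 25/((-1 + 2) - 43/29) = 25/(1 - 43/29) = 25/(-14/29) = 25*(-29/14) = -725/14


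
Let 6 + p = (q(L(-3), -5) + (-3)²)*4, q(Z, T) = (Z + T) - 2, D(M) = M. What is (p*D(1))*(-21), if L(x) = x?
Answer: 210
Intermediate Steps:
q(Z, T) = -2 + T + Z (q(Z, T) = (T + Z) - 2 = -2 + T + Z)
p = -10 (p = -6 + ((-2 - 5 - 3) + (-3)²)*4 = -6 + (-10 + 9)*4 = -6 - 1*4 = -6 - 4 = -10)
(p*D(1))*(-21) = -10*1*(-21) = -10*(-21) = 210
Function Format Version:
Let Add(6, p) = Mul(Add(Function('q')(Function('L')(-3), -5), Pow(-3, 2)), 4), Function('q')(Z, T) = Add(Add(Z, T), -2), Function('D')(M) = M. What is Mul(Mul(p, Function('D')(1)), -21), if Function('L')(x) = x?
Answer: 210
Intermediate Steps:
Function('q')(Z, T) = Add(-2, T, Z) (Function('q')(Z, T) = Add(Add(T, Z), -2) = Add(-2, T, Z))
p = -10 (p = Add(-6, Mul(Add(Add(-2, -5, -3), Pow(-3, 2)), 4)) = Add(-6, Mul(Add(-10, 9), 4)) = Add(-6, Mul(-1, 4)) = Add(-6, -4) = -10)
Mul(Mul(p, Function('D')(1)), -21) = Mul(Mul(-10, 1), -21) = Mul(-10, -21) = 210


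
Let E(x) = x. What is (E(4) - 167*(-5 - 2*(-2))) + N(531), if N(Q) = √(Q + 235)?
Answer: 171 + √766 ≈ 198.68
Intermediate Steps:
N(Q) = √(235 + Q)
(E(4) - 167*(-5 - 2*(-2))) + N(531) = (4 - 167*(-5 - 2*(-2))) + √(235 + 531) = (4 - 167*(-5 + 4)) + √766 = (4 - 167*(-1)) + √766 = (4 + 167) + √766 = 171 + √766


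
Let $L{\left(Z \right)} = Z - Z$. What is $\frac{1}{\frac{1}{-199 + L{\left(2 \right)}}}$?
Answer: $-199$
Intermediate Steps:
$L{\left(Z \right)} = 0$
$\frac{1}{\frac{1}{-199 + L{\left(2 \right)}}} = \frac{1}{\frac{1}{-199 + 0}} = \frac{1}{\frac{1}{-199}} = \frac{1}{- \frac{1}{199}} = -199$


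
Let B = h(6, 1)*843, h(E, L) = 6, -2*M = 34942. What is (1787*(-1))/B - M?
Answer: 88366531/5058 ≈ 17471.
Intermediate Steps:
M = -17471 (M = -1/2*34942 = -17471)
B = 5058 (B = 6*843 = 5058)
(1787*(-1))/B - M = (1787*(-1))/5058 - 1*(-17471) = -1787*1/5058 + 17471 = -1787/5058 + 17471 = 88366531/5058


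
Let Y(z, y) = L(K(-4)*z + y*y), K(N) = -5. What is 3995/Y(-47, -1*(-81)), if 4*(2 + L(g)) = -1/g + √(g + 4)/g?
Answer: -5904477749520/2955981361 - 2172001600*√17/2955981361 ≈ -2000.5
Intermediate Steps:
L(g) = -2 - 1/(4*g) + √(4 + g)/(4*g) (L(g) = -2 + (-1/g + √(g + 4)/g)/4 = -2 + (-1/g + √(4 + g)/g)/4 = -2 + (-1/(4*g) + √(4 + g)/(4*g)) = -2 - 1/(4*g) + √(4 + g)/(4*g))
Y(z, y) = (-1 + √(4 + y² - 5*z) - 8*y² + 40*z)/(4*(y² - 5*z)) (Y(z, y) = (-1 + √(4 + (-5*z + y*y)) - 8*(-5*z + y*y))/(4*(-5*z + y*y)) = (-1 + √(4 + (-5*z + y²)) - 8*(-5*z + y²))/(4*(-5*z + y²)) = (-1 + √(4 + (y² - 5*z)) - 8*(y² - 5*z))/(4*(y² - 5*z)) = (-1 + √(4 + y² - 5*z) + (-8*y² + 40*z))/(4*(y² - 5*z)) = (-1 + √(4 + y² - 5*z) - 8*y² + 40*z)/(4*(y² - 5*z)))
3995/Y(-47, -1*(-81)) = 3995/(((-1 + √(4 + (-1*(-81))² - 5*(-47)) - 8*(-1*(-81))² + 40*(-47))/(4*((-1*(-81))² - 5*(-47))))) = 3995/(((-1 + √(4 + 81² + 235) - 8*81² - 1880)/(4*(81² + 235)))) = 3995/(((-1 + √(4 + 6561 + 235) - 8*6561 - 1880)/(4*(6561 + 235)))) = 3995/(((¼)*(-1 + √6800 - 52488 - 1880)/6796)) = 3995/(((¼)*(1/6796)*(-1 + 20*√17 - 52488 - 1880))) = 3995/(((¼)*(1/6796)*(-54369 + 20*√17))) = 3995/(-54369/27184 + 5*√17/6796)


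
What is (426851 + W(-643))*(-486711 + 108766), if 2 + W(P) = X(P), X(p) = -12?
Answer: -161320909965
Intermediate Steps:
W(P) = -14 (W(P) = -2 - 12 = -14)
(426851 + W(-643))*(-486711 + 108766) = (426851 - 14)*(-486711 + 108766) = 426837*(-377945) = -161320909965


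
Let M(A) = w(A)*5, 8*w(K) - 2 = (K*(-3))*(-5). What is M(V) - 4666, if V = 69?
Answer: -32143/8 ≈ -4017.9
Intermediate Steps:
w(K) = ¼ + 15*K/8 (w(K) = ¼ + ((K*(-3))*(-5))/8 = ¼ + (-3*K*(-5))/8 = ¼ + (15*K)/8 = ¼ + 15*K/8)
M(A) = 5/4 + 75*A/8 (M(A) = (¼ + 15*A/8)*5 = 5/4 + 75*A/8)
M(V) - 4666 = (5/4 + (75/8)*69) - 4666 = (5/4 + 5175/8) - 4666 = 5185/8 - 4666 = -32143/8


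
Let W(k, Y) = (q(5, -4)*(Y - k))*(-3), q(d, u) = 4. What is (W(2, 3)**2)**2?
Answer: 20736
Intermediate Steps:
W(k, Y) = -12*Y + 12*k (W(k, Y) = (4*(Y - k))*(-3) = (-4*k + 4*Y)*(-3) = -12*Y + 12*k)
(W(2, 3)**2)**2 = ((-12*3 + 12*2)**2)**2 = ((-36 + 24)**2)**2 = ((-12)**2)**2 = 144**2 = 20736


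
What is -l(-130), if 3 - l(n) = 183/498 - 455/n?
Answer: 72/83 ≈ 0.86747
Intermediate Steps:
l(n) = 437/166 + 455/n (l(n) = 3 - (183/498 - 455/n) = 3 - (183*(1/498) - 455/n) = 3 - (61/166 - 455/n) = 3 + (-61/166 + 455/n) = 437/166 + 455/n)
-l(-130) = -(437/166 + 455/(-130)) = -(437/166 + 455*(-1/130)) = -(437/166 - 7/2) = -1*(-72/83) = 72/83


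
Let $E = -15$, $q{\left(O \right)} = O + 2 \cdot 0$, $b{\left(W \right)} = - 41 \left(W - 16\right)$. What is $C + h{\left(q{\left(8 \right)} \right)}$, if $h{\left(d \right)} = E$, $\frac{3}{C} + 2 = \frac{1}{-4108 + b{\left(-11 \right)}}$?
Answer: $- \frac{33016}{2001} \approx -16.5$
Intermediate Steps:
$b{\left(W \right)} = 656 - 41 W$ ($b{\left(W \right)} = - 41 \left(-16 + W\right) = 656 - 41 W$)
$q{\left(O \right)} = O$ ($q{\left(O \right)} = O + 0 = O$)
$C = - \frac{3001}{2001}$ ($C = \frac{3}{-2 + \frac{1}{-4108 + \left(656 - -451\right)}} = \frac{3}{-2 + \frac{1}{-4108 + \left(656 + 451\right)}} = \frac{3}{-2 + \frac{1}{-4108 + 1107}} = \frac{3}{-2 + \frac{1}{-3001}} = \frac{3}{-2 - \frac{1}{3001}} = \frac{3}{- \frac{6003}{3001}} = 3 \left(- \frac{3001}{6003}\right) = - \frac{3001}{2001} \approx -1.4998$)
$h{\left(d \right)} = -15$
$C + h{\left(q{\left(8 \right)} \right)} = - \frac{3001}{2001} - 15 = - \frac{33016}{2001}$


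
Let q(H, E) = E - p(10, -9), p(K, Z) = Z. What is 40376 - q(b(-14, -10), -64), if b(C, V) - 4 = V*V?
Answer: 40431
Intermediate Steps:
b(C, V) = 4 + V² (b(C, V) = 4 + V*V = 4 + V²)
q(H, E) = 9 + E (q(H, E) = E - 1*(-9) = E + 9 = 9 + E)
40376 - q(b(-14, -10), -64) = 40376 - (9 - 64) = 40376 - 1*(-55) = 40376 + 55 = 40431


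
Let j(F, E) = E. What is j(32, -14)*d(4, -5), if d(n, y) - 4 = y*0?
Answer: -56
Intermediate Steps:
d(n, y) = 4 (d(n, y) = 4 + y*0 = 4 + 0 = 4)
j(32, -14)*d(4, -5) = -14*4 = -56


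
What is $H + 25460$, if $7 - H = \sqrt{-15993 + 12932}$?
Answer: $25467 - i \sqrt{3061} \approx 25467.0 - 55.326 i$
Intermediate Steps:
$H = 7 - i \sqrt{3061}$ ($H = 7 - \sqrt{-15993 + 12932} = 7 - \sqrt{-3061} = 7 - i \sqrt{3061} \approx 7.0 - 55.326 i$)
$H + 25460 = \left(7 - i \sqrt{3061}\right) + 25460 = 25467 - i \sqrt{3061}$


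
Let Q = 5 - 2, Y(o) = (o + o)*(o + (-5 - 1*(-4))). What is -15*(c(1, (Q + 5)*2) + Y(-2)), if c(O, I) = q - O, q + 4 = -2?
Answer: -75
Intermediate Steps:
Y(o) = 2*o*(-1 + o) (Y(o) = (2*o)*(o + (-5 + 4)) = (2*o)*(o - 1) = (2*o)*(-1 + o) = 2*o*(-1 + o))
q = -6 (q = -4 - 2 = -6)
Q = 3
c(O, I) = -6 - O
-15*(c(1, (Q + 5)*2) + Y(-2)) = -15*((-6 - 1*1) + 2*(-2)*(-1 - 2)) = -15*((-6 - 1) + 2*(-2)*(-3)) = -15*(-7 + 12) = -15*5 = -75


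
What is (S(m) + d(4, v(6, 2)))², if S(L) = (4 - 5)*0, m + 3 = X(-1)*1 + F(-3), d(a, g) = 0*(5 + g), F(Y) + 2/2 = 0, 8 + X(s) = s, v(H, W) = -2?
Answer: 0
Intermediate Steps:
X(s) = -8 + s
F(Y) = -1 (F(Y) = -1 + 0 = -1)
d(a, g) = 0
m = -13 (m = -3 + ((-8 - 1)*1 - 1) = -3 + (-9*1 - 1) = -3 + (-9 - 1) = -3 - 10 = -13)
S(L) = 0 (S(L) = -1*0 = 0)
(S(m) + d(4, v(6, 2)))² = (0 + 0)² = 0² = 0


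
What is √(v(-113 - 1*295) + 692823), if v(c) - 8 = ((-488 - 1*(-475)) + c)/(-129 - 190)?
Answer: √70503309690/319 ≈ 832.37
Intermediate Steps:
v(c) = 2565/319 - c/319 (v(c) = 8 + ((-488 - 1*(-475)) + c)/(-129 - 190) = 8 + ((-488 + 475) + c)/(-319) = 8 + (-13 + c)*(-1/319) = 8 + (13/319 - c/319) = 2565/319 - c/319)
√(v(-113 - 1*295) + 692823) = √((2565/319 - (-113 - 1*295)/319) + 692823) = √((2565/319 - (-113 - 295)/319) + 692823) = √((2565/319 - 1/319*(-408)) + 692823) = √((2565/319 + 408/319) + 692823) = √(2973/319 + 692823) = √(221013510/319) = √70503309690/319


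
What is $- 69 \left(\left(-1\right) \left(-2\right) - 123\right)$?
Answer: $8349$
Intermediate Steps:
$- 69 \left(\left(-1\right) \left(-2\right) - 123\right) = - 69 \left(2 - 123\right) = \left(-69\right) \left(-121\right) = 8349$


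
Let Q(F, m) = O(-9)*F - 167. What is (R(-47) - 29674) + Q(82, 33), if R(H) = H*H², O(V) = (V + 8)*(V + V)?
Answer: -132188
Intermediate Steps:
O(V) = 2*V*(8 + V) (O(V) = (8 + V)*(2*V) = 2*V*(8 + V))
R(H) = H³
Q(F, m) = -167 + 18*F (Q(F, m) = (2*(-9)*(8 - 9))*F - 167 = (2*(-9)*(-1))*F - 167 = 18*F - 167 = -167 + 18*F)
(R(-47) - 29674) + Q(82, 33) = ((-47)³ - 29674) + (-167 + 18*82) = (-103823 - 29674) + (-167 + 1476) = -133497 + 1309 = -132188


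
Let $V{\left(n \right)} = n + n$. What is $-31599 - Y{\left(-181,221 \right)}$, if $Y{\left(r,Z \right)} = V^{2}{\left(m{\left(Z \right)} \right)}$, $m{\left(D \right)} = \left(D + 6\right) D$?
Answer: $-10066943155$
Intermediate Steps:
$m{\left(D \right)} = D \left(6 + D\right)$ ($m{\left(D \right)} = \left(6 + D\right) D = D \left(6 + D\right)$)
$V{\left(n \right)} = 2 n$
$Y{\left(r,Z \right)} = 4 Z^{2} \left(6 + Z\right)^{2}$ ($Y{\left(r,Z \right)} = \left(2 Z \left(6 + Z\right)\right)^{2} = 4 Z^{2} \left(6 + Z\right)^{2}$)
$-31599 - Y{\left(-181,221 \right)} = -31599 - 4 \cdot 221^{2} \left(6 + 221\right)^{2} = -31599 - 4 \cdot 48841 \cdot 227^{2} = -31599 - 4 \cdot 48841 \cdot 51529 = -31599 - 10066911556 = -10066943155$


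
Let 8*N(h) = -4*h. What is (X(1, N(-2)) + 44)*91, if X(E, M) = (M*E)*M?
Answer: 4095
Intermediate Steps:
N(h) = -h/2 (N(h) = (-4*h)/8 = -h/2)
X(E, M) = E*M**2 (X(E, M) = (E*M)*M = E*M**2)
(X(1, N(-2)) + 44)*91 = (1*(-1/2*(-2))**2 + 44)*91 = (1*1**2 + 44)*91 = (1*1 + 44)*91 = (1 + 44)*91 = 45*91 = 4095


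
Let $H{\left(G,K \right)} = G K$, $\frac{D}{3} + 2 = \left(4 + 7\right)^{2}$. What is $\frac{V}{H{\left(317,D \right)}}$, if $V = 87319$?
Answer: $\frac{87319}{113169} \approx 0.77158$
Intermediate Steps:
$D = 357$ ($D = -6 + 3 \left(4 + 7\right)^{2} = -6 + 3 \cdot 11^{2} = -6 + 3 \cdot 121 = -6 + 363 = 357$)
$\frac{V}{H{\left(317,D \right)}} = \frac{87319}{317 \cdot 357} = \frac{87319}{113169}$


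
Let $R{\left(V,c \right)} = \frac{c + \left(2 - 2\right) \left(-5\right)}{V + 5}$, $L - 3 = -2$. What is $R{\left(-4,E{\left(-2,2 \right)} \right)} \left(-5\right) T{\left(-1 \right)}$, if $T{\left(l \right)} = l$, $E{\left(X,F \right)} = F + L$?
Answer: $15$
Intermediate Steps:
$L = 1$ ($L = 3 - 2 = 1$)
$E{\left(X,F \right)} = 1 + F$ ($E{\left(X,F \right)} = F + 1 = 1 + F$)
$R{\left(V,c \right)} = \frac{c}{5 + V}$ ($R{\left(V,c \right)} = \frac{c + 0 \left(-5\right)}{5 + V} = \frac{c + 0}{5 + V} = \frac{c}{5 + V}$)
$R{\left(-4,E{\left(-2,2 \right)} \right)} \left(-5\right) T{\left(-1 \right)} = \frac{1 + 2}{5 - 4} \left(-5\right) \left(-1\right) = \frac{3}{1} \left(-5\right) \left(-1\right) = 3 \cdot 1 \left(-5\right) \left(-1\right) = 3 \left(-5\right) \left(-1\right) = \left(-15\right) \left(-1\right) = 15$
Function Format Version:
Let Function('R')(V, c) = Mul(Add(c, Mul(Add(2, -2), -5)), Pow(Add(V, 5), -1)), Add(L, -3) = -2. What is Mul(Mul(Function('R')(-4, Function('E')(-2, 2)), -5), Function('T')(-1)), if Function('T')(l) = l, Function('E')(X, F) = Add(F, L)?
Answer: 15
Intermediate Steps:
L = 1 (L = Add(3, -2) = 1)
Function('E')(X, F) = Add(1, F) (Function('E')(X, F) = Add(F, 1) = Add(1, F))
Function('R')(V, c) = Mul(c, Pow(Add(5, V), -1)) (Function('R')(V, c) = Mul(Add(c, Mul(0, -5)), Pow(Add(5, V), -1)) = Mul(Add(c, 0), Pow(Add(5, V), -1)) = Mul(c, Pow(Add(5, V), -1)))
Mul(Mul(Function('R')(-4, Function('E')(-2, 2)), -5), Function('T')(-1)) = Mul(Mul(Mul(Add(1, 2), Pow(Add(5, -4), -1)), -5), -1) = Mul(Mul(Mul(3, Pow(1, -1)), -5), -1) = Mul(Mul(Mul(3, 1), -5), -1) = Mul(Mul(3, -5), -1) = Mul(-15, -1) = 15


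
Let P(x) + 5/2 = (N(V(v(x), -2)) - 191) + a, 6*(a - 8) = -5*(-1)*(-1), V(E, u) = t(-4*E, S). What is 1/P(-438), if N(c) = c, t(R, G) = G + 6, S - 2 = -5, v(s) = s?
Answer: -3/550 ≈ -0.0054545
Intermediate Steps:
S = -3 (S = 2 - 5 = -3)
t(R, G) = 6 + G
V(E, u) = 3 (V(E, u) = 6 - 3 = 3)
a = 43/6 (a = 8 + (-5*(-1)*(-1))/6 = 8 + (5*(-1))/6 = 8 + (⅙)*(-5) = 8 - ⅚ = 43/6 ≈ 7.1667)
P(x) = -550/3 (P(x) = -5/2 + ((3 - 191) + 43/6) = -5/2 + (-188 + 43/6) = -5/2 - 1085/6 = -550/3)
1/P(-438) = 1/(-550/3) = -3/550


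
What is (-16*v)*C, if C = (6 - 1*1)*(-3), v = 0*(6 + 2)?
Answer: 0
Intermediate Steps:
v = 0 (v = 0*8 = 0)
C = -15 (C = (6 - 1)*(-3) = 5*(-3) = -15)
(-16*v)*C = -16*0*(-15) = 0*(-15) = 0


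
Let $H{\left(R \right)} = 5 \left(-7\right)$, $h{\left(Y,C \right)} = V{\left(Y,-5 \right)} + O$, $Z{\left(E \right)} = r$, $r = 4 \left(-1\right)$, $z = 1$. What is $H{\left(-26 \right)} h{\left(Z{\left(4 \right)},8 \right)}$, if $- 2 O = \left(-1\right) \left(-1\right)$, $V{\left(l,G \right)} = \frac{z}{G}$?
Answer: $\frac{49}{2} \approx 24.5$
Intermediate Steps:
$V{\left(l,G \right)} = \frac{1}{G}$ ($V{\left(l,G \right)} = 1 \frac{1}{G} = \frac{1}{G}$)
$O = - \frac{1}{2}$ ($O = - \frac{\left(-1\right) \left(-1\right)}{2} = \left(- \frac{1}{2}\right) 1 = - \frac{1}{2} \approx -0.5$)
$r = -4$
$Z{\left(E \right)} = -4$
$h{\left(Y,C \right)} = - \frac{7}{10}$ ($h{\left(Y,C \right)} = \frac{1}{-5} - \frac{1}{2} = - \frac{1}{5} - \frac{1}{2} = - \frac{7}{10}$)
$H{\left(R \right)} = -35$
$H{\left(-26 \right)} h{\left(Z{\left(4 \right)},8 \right)} = \left(-35\right) \left(- \frac{7}{10}\right) = \frac{49}{2}$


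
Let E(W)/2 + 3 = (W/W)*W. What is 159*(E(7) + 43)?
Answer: 8109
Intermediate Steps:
E(W) = -6 + 2*W (E(W) = -6 + 2*((W/W)*W) = -6 + 2*(1*W) = -6 + 2*W)
159*(E(7) + 43) = 159*((-6 + 2*7) + 43) = 159*((-6 + 14) + 43) = 159*(8 + 43) = 159*51 = 8109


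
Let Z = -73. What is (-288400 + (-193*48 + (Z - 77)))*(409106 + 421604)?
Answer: -247397067940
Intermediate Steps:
(-288400 + (-193*48 + (Z - 77)))*(409106 + 421604) = (-288400 + (-193*48 + (-73 - 77)))*(409106 + 421604) = (-288400 + (-9264 - 150))*830710 = (-288400 - 9414)*830710 = -297814*830710 = -247397067940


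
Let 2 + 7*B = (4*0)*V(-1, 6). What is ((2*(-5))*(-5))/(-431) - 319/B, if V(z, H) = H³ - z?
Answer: 962323/862 ≈ 1116.4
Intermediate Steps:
B = -2/7 (B = -2/7 + ((4*0)*(6³ - 1*(-1)))/7 = -2/7 + (0*(216 + 1))/7 = -2/7 + (0*217)/7 = -2/7 + (⅐)*0 = -2/7 + 0 = -2/7 ≈ -0.28571)
((2*(-5))*(-5))/(-431) - 319/B = ((2*(-5))*(-5))/(-431) - 319/(-2/7) = -10*(-5)*(-1/431) - 319*(-7/2) = 50*(-1/431) + 2233/2 = -50/431 + 2233/2 = 962323/862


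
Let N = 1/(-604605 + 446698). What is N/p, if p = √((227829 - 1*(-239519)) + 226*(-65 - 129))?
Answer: -√2941/5572853844 ≈ -9.7313e-9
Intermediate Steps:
N = -1/157907 (N = 1/(-157907) = -1/157907 ≈ -6.3328e-6)
p = 12*√2941 (p = √((227829 + 239519) + 226*(-194)) = √(467348 - 43844) = √423504 = 12*√2941 ≈ 650.77)
N/p = -√2941/35292/157907 = -√2941/5572853844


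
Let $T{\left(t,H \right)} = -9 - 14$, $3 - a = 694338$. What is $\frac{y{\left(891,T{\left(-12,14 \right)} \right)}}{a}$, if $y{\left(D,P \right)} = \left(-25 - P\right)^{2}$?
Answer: $- \frac{4}{694335} \approx -5.7609 \cdot 10^{-6}$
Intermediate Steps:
$a = -694335$ ($a = 3 - 694338 = -694335$)
$T{\left(t,H \right)} = -23$
$\frac{y{\left(891,T{\left(-12,14 \right)} \right)}}{a} = \frac{\left(25 - 23\right)^{2}}{-694335} = 2^{2} \left(- \frac{1}{694335}\right) = 4 \left(- \frac{1}{694335}\right) = - \frac{4}{694335}$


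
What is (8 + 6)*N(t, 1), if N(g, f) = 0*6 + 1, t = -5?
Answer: 14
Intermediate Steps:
N(g, f) = 1 (N(g, f) = 0 + 1 = 1)
(8 + 6)*N(t, 1) = (8 + 6)*1 = 14*1 = 14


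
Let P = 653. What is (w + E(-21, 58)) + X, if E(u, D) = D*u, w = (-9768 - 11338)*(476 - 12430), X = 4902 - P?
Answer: 252304155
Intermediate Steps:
X = 4249 (X = 4902 - 1*653 = 4902 - 653 = 4249)
w = 252301124 (w = -21106*(-11954) = 252301124)
(w + E(-21, 58)) + X = (252301124 + 58*(-21)) + 4249 = (252301124 - 1218) + 4249 = 252299906 + 4249 = 252304155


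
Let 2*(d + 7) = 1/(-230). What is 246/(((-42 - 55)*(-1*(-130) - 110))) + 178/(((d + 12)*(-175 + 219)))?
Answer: 16745353/24530330 ≈ 0.68264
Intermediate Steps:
d = -3221/460 (d = -7 + (½)/(-230) = -7 + (½)*(-1/230) = -7 - 1/460 = -3221/460 ≈ -7.0022)
246/(((-42 - 55)*(-1*(-130) - 110))) + 178/(((d + 12)*(-175 + 219))) = 246/(((-42 - 55)*(-1*(-130) - 110))) + 178/(((-3221/460 + 12)*(-175 + 219))) = 246/((-97*(130 - 110))) + 178/(((2299/460)*44)) = 246/((-97*20)) + 178/(25289/115) = 246/(-1940) + 178*(115/25289) = 246*(-1/1940) + 20470/25289 = -123/970 + 20470/25289 = 16745353/24530330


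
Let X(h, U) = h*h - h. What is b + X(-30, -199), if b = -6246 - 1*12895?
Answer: -18211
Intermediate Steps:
X(h, U) = h² - h
b = -19141 (b = -6246 - 12895 = -19141)
b + X(-30, -199) = -19141 - 30*(-1 - 30) = -19141 - 30*(-31) = -19141 + 930 = -18211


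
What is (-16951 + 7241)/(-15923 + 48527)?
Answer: -4855/16302 ≈ -0.29782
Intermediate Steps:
(-16951 + 7241)/(-15923 + 48527) = -9710/32604 = -9710*1/32604 = -4855/16302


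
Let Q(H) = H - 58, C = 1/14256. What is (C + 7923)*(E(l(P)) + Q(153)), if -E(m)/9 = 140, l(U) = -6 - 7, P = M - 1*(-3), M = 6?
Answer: -131587086685/14256 ≈ -9.2303e+6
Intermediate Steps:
C = 1/14256 ≈ 7.0146e-5
P = 9 (P = 6 - 1*(-3) = 6 + 3 = 9)
l(U) = -13
Q(H) = -58 + H
E(m) = -1260 (E(m) = -9*140 = -1260)
(C + 7923)*(E(l(P)) + Q(153)) = (1/14256 + 7923)*(-1260 + (-58 + 153)) = 112950289*(-1260 + 95)/14256 = (112950289/14256)*(-1165) = -131587086685/14256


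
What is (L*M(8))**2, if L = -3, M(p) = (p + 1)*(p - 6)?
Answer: 2916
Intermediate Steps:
M(p) = (1 + p)*(-6 + p)
(L*M(8))**2 = (-3*(-6 + 8**2 - 5*8))**2 = (-3*(-6 + 64 - 40))**2 = (-3*18)**2 = (-54)**2 = 2916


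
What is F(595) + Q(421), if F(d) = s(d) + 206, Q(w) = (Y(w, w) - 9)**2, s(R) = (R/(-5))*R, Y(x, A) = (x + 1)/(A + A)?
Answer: -12500235275/177241 ≈ -70527.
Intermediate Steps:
Y(x, A) = (1 + x)/(2*A) (Y(x, A) = (1 + x)/((2*A)) = (1 + x)*(1/(2*A)) = (1 + x)/(2*A))
s(R) = -R**2/5 (s(R) = (R*(-1/5))*R = (-R/5)*R = -R**2/5)
Q(w) = (-9 + (1 + w)/(2*w))**2 (Q(w) = ((1 + w)/(2*w) - 9)**2 = (-9 + (1 + w)/(2*w))**2)
F(d) = 206 - d**2/5 (F(d) = -d**2/5 + 206 = 206 - d**2/5)
F(595) + Q(421) = (206 - 1/5*595**2) + (1/4)*(-1 + 17*421)**2/421**2 = (206 - 1/5*354025) + (1/4)*(1/177241)*(-1 + 7157)**2 = (206 - 70805) + (1/4)*(1/177241)*7156**2 = -70599 + (1/4)*(1/177241)*51208336 = -70599 + 12802084/177241 = -12500235275/177241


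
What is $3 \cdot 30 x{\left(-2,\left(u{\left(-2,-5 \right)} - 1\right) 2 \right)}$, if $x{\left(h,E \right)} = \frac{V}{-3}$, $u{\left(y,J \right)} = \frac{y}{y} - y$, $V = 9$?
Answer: $-270$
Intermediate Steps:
$u{\left(y,J \right)} = 1 - y$
$x{\left(h,E \right)} = -3$ ($x{\left(h,E \right)} = \frac{9}{-3} = 9 \left(- \frac{1}{3}\right) = -3$)
$3 \cdot 30 x{\left(-2,\left(u{\left(-2,-5 \right)} - 1\right) 2 \right)} = 3 \cdot 30 \left(-3\right) = 90 \left(-3\right) = -270$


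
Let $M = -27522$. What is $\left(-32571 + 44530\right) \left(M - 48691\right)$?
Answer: $-911431267$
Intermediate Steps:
$\left(-32571 + 44530\right) \left(M - 48691\right) = \left(-32571 + 44530\right) \left(-27522 - 48691\right) = 11959 \left(-76213\right) = -911431267$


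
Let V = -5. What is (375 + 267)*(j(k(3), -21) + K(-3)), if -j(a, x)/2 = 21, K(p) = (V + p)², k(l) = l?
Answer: 14124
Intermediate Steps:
K(p) = (-5 + p)²
j(a, x) = -42 (j(a, x) = -2*21 = -42)
(375 + 267)*(j(k(3), -21) + K(-3)) = (375 + 267)*(-42 + (-5 - 3)²) = 642*(-42 + (-8)²) = 642*(-42 + 64) = 642*22 = 14124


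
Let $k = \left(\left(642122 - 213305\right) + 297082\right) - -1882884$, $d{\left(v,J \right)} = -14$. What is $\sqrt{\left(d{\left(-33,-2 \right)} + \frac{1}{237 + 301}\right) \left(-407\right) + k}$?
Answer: $\frac{3 \sqrt{84082846622}}{538} \approx 1616.9$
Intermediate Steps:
$k = 2608783$ ($k = \left(428817 + 297082\right) + 1882884 = 725899 + 1882884 = 2608783$)
$\sqrt{\left(d{\left(-33,-2 \right)} + \frac{1}{237 + 301}\right) \left(-407\right) + k} = \sqrt{\left(-14 + \frac{1}{237 + 301}\right) \left(-407\right) + 2608783} = \sqrt{\left(-14 + \frac{1}{538}\right) \left(-407\right) + 2608783} = \sqrt{\left(- \frac{7531}{538}\right) \left(-407\right) + 2608783} = \sqrt{\frac{3065117}{538} + 2608783} = \sqrt{\frac{1406590371}{538}} = \frac{3 \sqrt{84082846622}}{538}$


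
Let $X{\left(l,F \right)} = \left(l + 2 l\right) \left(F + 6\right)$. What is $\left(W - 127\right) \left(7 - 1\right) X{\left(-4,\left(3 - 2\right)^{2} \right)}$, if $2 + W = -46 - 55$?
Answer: $115920$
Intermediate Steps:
$X{\left(l,F \right)} = 3 l \left(6 + F\right)$
$W = -103$ ($W = -2 - 101 = -103$)
$\left(W - 127\right) \left(7 - 1\right) X{\left(-4,\left(3 - 2\right)^{2} \right)} = \left(-103 - 127\right) \left(7 - 1\right) 3 \left(-4\right) \left(6 + \left(3 - 2\right)^{2}\right) = - 230 \cdot 6 \cdot 3 \left(-4\right) \left(6 + 1^{2}\right) = - 230 \cdot 6 \cdot 3 \left(-4\right) \left(6 + 1\right) = - 230 \cdot 6 \cdot 3 \left(-4\right) 7 = - 230 \cdot 6 \left(-84\right) = \left(-230\right) \left(-504\right) = 115920$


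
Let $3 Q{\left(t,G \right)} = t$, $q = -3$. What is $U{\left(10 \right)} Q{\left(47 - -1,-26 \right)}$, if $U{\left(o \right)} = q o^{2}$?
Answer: $-4800$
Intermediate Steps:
$Q{\left(t,G \right)} = \frac{t}{3}$
$U{\left(o \right)} = - 3 o^{2}$
$U{\left(10 \right)} Q{\left(47 - -1,-26 \right)} = - 3 \cdot 10^{2} \frac{47 - -1}{3} = \left(-3\right) 100 \frac{47 + 1}{3} = - 300 \cdot \frac{1}{3} \cdot 48 = \left(-300\right) 16 = -4800$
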